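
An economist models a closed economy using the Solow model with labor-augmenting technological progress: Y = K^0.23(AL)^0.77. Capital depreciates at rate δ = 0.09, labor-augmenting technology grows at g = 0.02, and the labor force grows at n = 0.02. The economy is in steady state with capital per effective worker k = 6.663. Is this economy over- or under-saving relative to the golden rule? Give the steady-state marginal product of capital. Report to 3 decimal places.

Break-even investment rate: n + g + δ = 0.02 + 0.02 + 0.09 = 0.13.
MPK = 0.23·k^(0.23−1) = 0.23·6.663^(-0.77) ≈ 0.0534.
MPK < 0.13, so the economy is dynamically inefficient (over-saving).

over-saving; MPK ≈ 0.053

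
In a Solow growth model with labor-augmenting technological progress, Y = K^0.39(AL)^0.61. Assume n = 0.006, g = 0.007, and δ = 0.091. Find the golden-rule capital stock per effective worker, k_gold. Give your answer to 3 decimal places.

k_gold ≈ 8.730

Break-even investment rate: n + g + δ = 0.006 + 0.007 + 0.091 = 0.104.
Golden rule sets MPK = n+g+δ: 0.39·k^(0.39−1) = 0.104, so k_gold = (0.39/0.104)^(1/0.61) ≈ 8.7304.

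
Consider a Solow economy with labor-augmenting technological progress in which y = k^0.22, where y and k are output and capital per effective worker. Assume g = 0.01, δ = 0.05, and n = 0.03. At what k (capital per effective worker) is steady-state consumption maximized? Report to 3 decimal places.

Capital per effective worker breaks even when investment replaces (n + g + δ)·k; here n + g + δ = 0.09.
Golden rule sets MPK = n+g+δ: 0.22·k^(0.22−1) = 0.09, so k_gold = (0.22/0.09)^(1/0.78) ≈ 3.1453.

k_gold ≈ 3.145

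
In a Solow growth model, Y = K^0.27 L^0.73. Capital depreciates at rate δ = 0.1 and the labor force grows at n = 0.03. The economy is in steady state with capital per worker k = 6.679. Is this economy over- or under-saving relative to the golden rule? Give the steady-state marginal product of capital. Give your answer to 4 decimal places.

Capital per worker breaks even when investment replaces (n + δ)·k; here n + δ = 0.13.
MPK = 0.27·k^(0.27−1) = 0.27·6.679^(-0.73) ≈ 0.0675.
MPK < 0.13, so the economy is dynamically inefficient (over-saving).

over-saving; MPK ≈ 0.0675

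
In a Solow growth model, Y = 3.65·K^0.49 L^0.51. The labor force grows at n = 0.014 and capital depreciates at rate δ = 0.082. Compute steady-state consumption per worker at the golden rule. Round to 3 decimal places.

c_gold ≈ 30.922

n + δ = 0.014 + 0.082 = 0.096.
At the golden rule the marginal product of capital equals n+δ: 0.49·3.65·k^(0.49−1) = 0.096. Solving, k_gold = (0.49·3.65/0.096)^(1/0.51) ≈ 309.4731.
y_gold = 3.65·309.4731^0.49 ≈ 60.6315.
c_gold = y_gold − (n+δ)·k_gold = 60.6315 − 0.096·309.4731 ≈ 30.9221.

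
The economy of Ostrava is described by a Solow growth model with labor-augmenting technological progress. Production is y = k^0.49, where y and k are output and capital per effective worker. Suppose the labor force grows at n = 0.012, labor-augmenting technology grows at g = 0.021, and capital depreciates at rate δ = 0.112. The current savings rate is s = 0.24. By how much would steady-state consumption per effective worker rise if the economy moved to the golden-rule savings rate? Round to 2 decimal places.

Δc ≈ 0.41

n + g + δ = 0.012 + 0.021 + 0.112 = 0.145.
Current steady state (s = 0.24): k* = (0.24/0.145)^(1/0.51) ≈ 2.6860, y* = 2.6860^0.49 ≈ 1.6228, c* = (1−0.24)·1.6228 ≈ 1.2333.
At the golden rule the marginal product of capital equals n+g+δ: 0.49·k^(0.49−1) = 0.145. Solving, k_gold = (0.49/0.145)^(1/0.51) ≈ 10.8872.
y_gold = 10.8872^0.49 ≈ 3.2217, c_gold = y_gold − 0.145·k_gold ≈ 1.6431.
Gain: Δc = 1.6431 − 1.2333 ≈ 0.4098.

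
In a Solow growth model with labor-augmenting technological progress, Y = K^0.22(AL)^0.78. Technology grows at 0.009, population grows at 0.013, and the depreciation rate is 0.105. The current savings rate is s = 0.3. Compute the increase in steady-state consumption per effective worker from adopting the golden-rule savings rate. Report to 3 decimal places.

Δc ≈ 0.019

Break-even investment rate: n + g + δ = 0.013 + 0.009 + 0.105 = 0.127.
Current steady state (s = 0.3): k* = (0.3/0.127)^(1/0.78) ≈ 3.0103, y* = 3.0103^0.22 ≈ 1.2744, c* = (1−0.3)·1.2744 ≈ 0.8921.
Golden rule sets MPK = n+g+δ: 0.22·k^(0.22−1) = 0.127, so k_gold = (0.22/0.127)^(1/0.78) ≈ 2.0227.
y_gold = 2.0227^0.22 ≈ 1.1676, c_gold = y_gold − 0.127·k_gold ≈ 0.9107.
Gain: Δc = 0.9107 − 0.8921 ≈ 0.0187.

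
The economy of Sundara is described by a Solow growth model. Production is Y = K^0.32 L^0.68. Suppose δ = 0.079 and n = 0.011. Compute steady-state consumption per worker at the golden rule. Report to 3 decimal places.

c_gold ≈ 1.235

The effective depreciation rate is n + δ = 0.011 + 0.079 = 0.09.
Maximizing c = f(k) − (n+δ)·k gives f'(k) = n+δ, i.e. 0.32·k^(0.32−1) = 0.09, so k_gold = (0.32/0.09)^(1/0.68) ≈ 6.4589.
y_gold = 6.4589^0.32 ≈ 1.8166.
c_gold = y_gold − (n+δ)·k_gold = 1.8166 − 0.09·6.4589 ≈ 1.2353.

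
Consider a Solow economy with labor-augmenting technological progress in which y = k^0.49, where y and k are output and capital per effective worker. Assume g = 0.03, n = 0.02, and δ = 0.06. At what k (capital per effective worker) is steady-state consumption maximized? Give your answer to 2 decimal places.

Capital per effective worker breaks even when investment replaces (n + g + δ)·k; here n + g + δ = 0.11.
Setting f'(k) = n+g+δ gives 0.49·k^(0.49−1) = 0.11, hence k_gold = (0.49/0.11)^(1/0.51) ≈ 18.7139.

k_gold ≈ 18.71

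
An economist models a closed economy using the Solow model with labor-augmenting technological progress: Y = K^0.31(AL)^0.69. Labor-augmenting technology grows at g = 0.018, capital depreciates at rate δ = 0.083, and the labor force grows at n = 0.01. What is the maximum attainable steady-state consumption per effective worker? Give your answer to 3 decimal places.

Break-even investment rate: n + g + δ = 0.01 + 0.018 + 0.083 = 0.111.
Maximizing c = f(k) − (n+g+δ)·k gives f'(k) = n+g+δ, i.e. 0.31·k^(0.31−1) = 0.111, so k_gold = (0.31/0.111)^(1/0.69) ≈ 4.4303.
y_gold = 4.4303^0.31 ≈ 1.5863.
c_gold = y_gold − (n+g+δ)·k_gold = 1.5863 − 0.111·4.4303 ≈ 1.0946.

c_gold ≈ 1.095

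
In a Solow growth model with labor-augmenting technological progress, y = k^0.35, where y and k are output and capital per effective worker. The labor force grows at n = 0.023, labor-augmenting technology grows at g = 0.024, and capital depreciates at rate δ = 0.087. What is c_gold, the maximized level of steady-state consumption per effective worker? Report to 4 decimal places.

Capital per effective worker breaks even when investment replaces (n + g + δ)·k; here n + g + δ = 0.134.
Maximizing c = f(k) − (n+g+δ)·k gives f'(k) = n+g+δ, i.e. 0.35·k^(0.35−1) = 0.134, so k_gold = (0.35/0.134)^(1/0.65) ≈ 4.3801.
y_gold = 4.3801^0.35 ≈ 1.6769.
c_gold = y_gold − (n+g+δ)·k_gold = 1.6769 − 0.134·4.3801 ≈ 1.0900.

c_gold ≈ 1.0900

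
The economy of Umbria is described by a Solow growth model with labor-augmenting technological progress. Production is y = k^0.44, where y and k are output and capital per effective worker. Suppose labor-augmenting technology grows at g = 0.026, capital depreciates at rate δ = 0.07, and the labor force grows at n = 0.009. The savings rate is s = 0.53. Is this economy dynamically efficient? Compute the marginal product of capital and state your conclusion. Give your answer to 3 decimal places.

dynamically inefficient; MPK ≈ 0.087

Break-even investment rate: n + g + δ = 0.009 + 0.026 + 0.07 = 0.105.
Steady-state k*: s·k^0.44 = 0.105·k gives k* = (0.53/0.105)^(1/0.56) ≈ 18.0099.
MPK = 0.44·18.0099^(-0.56) ≈ 0.0872.
MPK < n+g+δ = 0.105, so the economy is dynamically inefficient (over-saving).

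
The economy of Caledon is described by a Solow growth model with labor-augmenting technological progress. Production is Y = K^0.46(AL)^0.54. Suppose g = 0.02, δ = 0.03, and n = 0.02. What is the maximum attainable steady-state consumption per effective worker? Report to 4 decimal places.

The effective depreciation rate is n + g + δ = 0.02 + 0.02 + 0.03 = 0.07.
Maximizing c = f(k) − (n+g+δ)·k gives f'(k) = n+g+δ, i.e. 0.46·k^(0.46−1) = 0.07, so k_gold = (0.46/0.07)^(1/0.54) ≈ 32.6727.
y_gold = 32.6727^0.46 ≈ 4.9719.
c_gold = y_gold − (n+g+δ)·k_gold = 4.9719 − 0.07·32.6727 ≈ 2.6848.

c_gold ≈ 2.6848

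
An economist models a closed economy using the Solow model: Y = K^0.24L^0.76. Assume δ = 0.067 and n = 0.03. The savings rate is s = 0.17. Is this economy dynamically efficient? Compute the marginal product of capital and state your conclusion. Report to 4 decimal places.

dynamically efficient; MPK ≈ 0.1369

Break-even investment rate: n + δ = 0.03 + 0.067 = 0.097.
Steady-state k*: s·k^0.24 = 0.097·k gives k* = (0.17/0.097)^(1/0.76) ≈ 2.0923.
MPK = 0.24·2.0923^(-0.76) ≈ 0.1369.
MPK > n+δ = 0.097, so the economy is dynamically efficient (under-saving).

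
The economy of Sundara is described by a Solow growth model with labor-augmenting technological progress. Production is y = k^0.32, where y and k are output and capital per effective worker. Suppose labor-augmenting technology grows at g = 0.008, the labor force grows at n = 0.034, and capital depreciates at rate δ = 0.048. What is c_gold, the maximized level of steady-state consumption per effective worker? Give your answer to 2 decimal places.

c_gold ≈ 1.24

Break-even investment rate: n + g + δ = 0.034 + 0.008 + 0.048 = 0.09.
Maximizing c = f(k) − (n+g+δ)·k gives f'(k) = n+g+δ, i.e. 0.32·k^(0.32−1) = 0.09, so k_gold = (0.32/0.09)^(1/0.68) ≈ 6.4589.
y_gold = 6.4589^0.32 ≈ 1.8166.
c_gold = y_gold − (n+g+δ)·k_gold = 1.8166 − 0.09·6.4589 ≈ 1.2353.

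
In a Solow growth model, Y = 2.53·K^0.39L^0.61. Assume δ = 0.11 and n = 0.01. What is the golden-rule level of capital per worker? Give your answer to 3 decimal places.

The effective depreciation rate is n + δ = 0.01 + 0.11 = 0.12.
Setting f'(k) = n+δ gives 0.39·2.53·k^(0.39−1) = 0.12, hence k_gold = (0.39·2.53/0.12)^(1/0.61) ≈ 31.6232.

k_gold ≈ 31.623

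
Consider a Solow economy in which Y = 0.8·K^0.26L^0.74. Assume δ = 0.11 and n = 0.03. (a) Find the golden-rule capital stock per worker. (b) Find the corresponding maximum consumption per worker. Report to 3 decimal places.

(a) k_gold ≈ 1.707; (b) c_gold ≈ 0.680

Capital per worker breaks even when investment replaces (n + δ)·k; here n + δ = 0.14.
Golden rule sets MPK = n+δ: 0.26·0.8·k^(0.26−1) = 0.14, so k_gold = (0.26·0.8/0.14)^(1/0.74) ≈ 1.7074.
y_gold = 0.8·1.7074^0.26 ≈ 0.9194; c_gold = y_gold − 0.14·k_gold ≈ 0.6803.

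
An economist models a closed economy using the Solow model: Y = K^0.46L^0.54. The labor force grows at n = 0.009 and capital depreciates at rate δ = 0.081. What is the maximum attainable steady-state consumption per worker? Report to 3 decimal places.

c_gold ≈ 2.167

Break-even investment rate: n + δ = 0.009 + 0.081 = 0.09.
Golden rule sets MPK = n+δ: 0.46·k^(0.46−1) = 0.09, so k_gold = (0.46/0.09)^(1/0.54) ≈ 20.5147.
y_gold = 20.5147^0.46 ≈ 4.0137.
c_gold = y_gold − (n+δ)·k_gold = 4.0137 − 0.09·20.5147 ≈ 2.1674.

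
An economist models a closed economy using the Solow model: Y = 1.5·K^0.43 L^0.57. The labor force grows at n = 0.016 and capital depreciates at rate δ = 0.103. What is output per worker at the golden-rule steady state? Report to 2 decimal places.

Capital per worker breaks even when investment replaces (n + δ)·k; here n + δ = 0.119.
Setting f'(k) = n+δ gives 0.43·1.5·k^(0.43−1) = 0.119, hence k_gold = (0.43·1.5/0.119)^(1/0.57) ≈ 19.3973.
Output: y_gold = 1.5·k_gold^0.43 = 1.5·19.3973^0.43 ≈ 5.3681.

y_gold ≈ 5.37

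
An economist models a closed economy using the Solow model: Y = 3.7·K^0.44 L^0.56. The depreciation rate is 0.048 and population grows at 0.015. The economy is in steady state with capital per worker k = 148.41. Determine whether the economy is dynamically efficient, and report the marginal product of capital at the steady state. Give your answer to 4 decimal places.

dynamically efficient; MPK ≈ 0.0990

Capital per worker breaks even when investment replaces (n + δ)·k; here n + δ = 0.063.
MPK = 0.44·3.7·k^(0.44−1) = 0.44·3.7·148.41^(-0.56) ≈ 0.0990.
MPK > 0.063, so the economy is dynamically efficient (under-saving).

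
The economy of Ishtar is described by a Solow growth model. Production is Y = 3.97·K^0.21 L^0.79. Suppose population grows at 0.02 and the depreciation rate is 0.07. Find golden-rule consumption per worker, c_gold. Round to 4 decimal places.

Capital per worker breaks even when investment replaces (n + δ)·k; here n + δ = 0.09.
Setting f'(k) = n+δ gives 0.21·3.97·k^(0.21−1) = 0.09, hence k_gold = (0.21·3.97/0.09)^(1/0.79) ≈ 16.7400.
y_gold = 3.97·16.7400^0.21 ≈ 7.1743.
c_gold = y_gold − (n+δ)·k_gold = 7.1743 − 0.09·16.7400 ≈ 5.6677.

c_gold ≈ 5.6677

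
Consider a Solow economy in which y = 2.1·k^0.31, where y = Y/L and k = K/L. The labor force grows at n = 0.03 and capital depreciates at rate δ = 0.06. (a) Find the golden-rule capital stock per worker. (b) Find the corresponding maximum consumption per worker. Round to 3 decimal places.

n + δ = 0.03 + 0.06 = 0.09.
At the golden rule the marginal product of capital equals n+δ: 0.31·2.1·k^(0.31−1) = 0.09. Solving, k_gold = (0.31·2.1/0.09)^(1/0.69) ≈ 17.5962.
y_gold = 2.1·17.5962^0.31 ≈ 5.1086; c_gold = y_gold − 0.09·k_gold ≈ 3.5249.

(a) k_gold ≈ 17.596; (b) c_gold ≈ 3.525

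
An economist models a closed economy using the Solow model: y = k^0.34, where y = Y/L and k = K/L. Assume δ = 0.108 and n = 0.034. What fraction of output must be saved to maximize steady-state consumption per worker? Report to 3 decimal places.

Break-even investment rate: n + δ = 0.034 + 0.108 = 0.142.
At the golden rule MPK = n+δ, and in any Cobb-Douglas steady state s = (n+δ)·k/y = MPK·k/y = capital's share 0.34.

s_gold = 0.340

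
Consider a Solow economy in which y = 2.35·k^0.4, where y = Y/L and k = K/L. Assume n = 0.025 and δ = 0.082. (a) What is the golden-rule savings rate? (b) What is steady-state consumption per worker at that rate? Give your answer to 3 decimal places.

Capital per worker breaks even when investment replaces (n + δ)·k; here n + δ = 0.107.
For Cobb-Douglas, s_gold equals capital's share: s_gold = 0.4.
At the golden rule the marginal product of capital equals n+δ: 0.4·2.35·k^(0.4−1) = 0.107. Solving, k_gold = (0.4·2.35/0.107)^(1/0.6) ≈ 37.4030.
y_gold = 2.35·37.4030^0.4 ≈ 10.0053; c_gold = (1−0.4)·y_gold ≈ 6.0032.

(a) s_gold = 0.400; (b) c_gold ≈ 6.003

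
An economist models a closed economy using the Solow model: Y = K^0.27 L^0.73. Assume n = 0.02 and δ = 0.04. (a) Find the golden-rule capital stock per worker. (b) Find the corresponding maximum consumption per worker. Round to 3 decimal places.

Break-even investment rate: n + δ = 0.02 + 0.04 = 0.06.
At the golden rule the marginal product of capital equals n+δ: 0.27·k^(0.27−1) = 0.06. Solving, k_gold = (0.27/0.06)^(1/0.73) ≈ 7.8490.
y_gold = 7.8490^0.27 ≈ 1.7442; c_gold = y_gold − 0.06·k_gold ≈ 1.2733.

(a) k_gold ≈ 7.849; (b) c_gold ≈ 1.273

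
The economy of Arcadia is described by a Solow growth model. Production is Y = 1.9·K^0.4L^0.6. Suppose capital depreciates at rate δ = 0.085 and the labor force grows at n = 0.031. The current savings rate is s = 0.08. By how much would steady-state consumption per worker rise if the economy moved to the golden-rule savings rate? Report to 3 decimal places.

Δc ≈ 1.898

Capital per worker breaks even when investment replaces (n + δ)·k; here n + δ = 0.116.
Current steady state (s = 0.08): k* = (0.08·1.9/0.116)^(1/0.6) ≈ 1.5691, y* = 1.9·1.5691^0.4 ≈ 2.2752, c* = (1−0.08)·2.2752 ≈ 2.0931.
Golden rule sets MPK = n+δ: 0.4·1.9·k^(0.4−1) = 0.116, so k_gold = (0.4·1.9/0.116)^(1/0.6) ≈ 22.9400.
y_gold = 1.9·22.9400^0.4 ≈ 6.6526, c_gold = y_gold − 0.116·k_gold ≈ 3.9916.
Gain: Δc = 3.9916 − 2.0931 ≈ 1.8984.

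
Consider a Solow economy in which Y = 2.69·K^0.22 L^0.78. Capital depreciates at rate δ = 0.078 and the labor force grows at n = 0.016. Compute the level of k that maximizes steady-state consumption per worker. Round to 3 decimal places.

Capital per worker breaks even when investment replaces (n + δ)·k; here n + δ = 0.094.
Golden rule sets MPK = n+δ: 0.22·2.69·k^(0.22−1) = 0.094, so k_gold = (0.22·2.69/0.094)^(1/0.78) ≈ 10.5784.

k_gold ≈ 10.578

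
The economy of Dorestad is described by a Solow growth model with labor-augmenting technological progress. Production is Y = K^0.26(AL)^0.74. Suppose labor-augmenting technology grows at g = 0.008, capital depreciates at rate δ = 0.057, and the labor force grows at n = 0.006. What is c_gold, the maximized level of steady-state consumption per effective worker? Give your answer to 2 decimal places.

c_gold ≈ 1.17

Capital per effective worker breaks even when investment replaces (n + g + δ)·k; here n + g + δ = 0.071.
At the golden rule the marginal product of capital equals n+g+δ: 0.26·k^(0.26−1) = 0.071. Solving, k_gold = (0.26/0.071)^(1/0.74) ≈ 5.7780.
y_gold = 5.7780^0.26 ≈ 1.5778.
c_gold = y_gold − (n+g+δ)·k_gold = 1.5778 − 0.071·5.7780 ≈ 1.1676.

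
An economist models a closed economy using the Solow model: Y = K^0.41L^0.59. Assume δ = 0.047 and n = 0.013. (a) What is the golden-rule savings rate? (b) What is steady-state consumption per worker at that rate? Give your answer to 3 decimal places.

The effective depreciation rate is n + δ = 0.013 + 0.047 = 0.06.
For Cobb-Douglas, s_gold equals capital's share: s_gold = 0.41.
Golden rule sets MPK = n+δ: 0.41·k^(0.41−1) = 0.06, so k_gold = (0.41/0.06)^(1/0.59) ≈ 25.9795.
y_gold = 25.9795^0.41 ≈ 3.8019; c_gold = (1−0.41)·y_gold ≈ 2.2431.

(a) s_gold = 0.410; (b) c_gold ≈ 2.243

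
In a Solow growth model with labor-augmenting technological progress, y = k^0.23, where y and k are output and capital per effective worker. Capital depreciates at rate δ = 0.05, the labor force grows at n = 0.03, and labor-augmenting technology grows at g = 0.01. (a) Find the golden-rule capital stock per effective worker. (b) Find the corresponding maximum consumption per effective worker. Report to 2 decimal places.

Capital per effective worker breaks even when investment replaces (n + g + δ)·k; here n + g + δ = 0.09.
Setting f'(k) = n+g+δ gives 0.23·k^(0.23−1) = 0.09, hence k_gold = (0.23/0.09)^(1/0.77) ≈ 3.3822.
y_gold = 3.3822^0.23 ≈ 1.3235; c_gold = y_gold − 0.09·k_gold ≈ 1.0191.

(a) k_gold ≈ 3.38; (b) c_gold ≈ 1.02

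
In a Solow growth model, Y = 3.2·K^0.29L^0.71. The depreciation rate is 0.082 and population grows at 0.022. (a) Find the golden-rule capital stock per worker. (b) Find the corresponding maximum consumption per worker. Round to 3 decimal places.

(a) k_gold ≈ 21.815; (b) c_gold ≈ 5.555

Break-even investment rate: n + δ = 0.022 + 0.082 = 0.104.
Golden rule sets MPK = n+δ: 0.29·3.2·k^(0.29−1) = 0.104, so k_gold = (0.29·3.2/0.104)^(1/0.71) ≈ 21.8149.
y_gold = 3.2·21.8149^0.29 ≈ 7.8233; c_gold = y_gold − 0.104·k_gold ≈ 5.5545.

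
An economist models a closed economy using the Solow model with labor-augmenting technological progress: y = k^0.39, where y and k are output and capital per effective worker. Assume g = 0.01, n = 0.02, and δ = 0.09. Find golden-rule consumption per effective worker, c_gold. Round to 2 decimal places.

c_gold ≈ 1.30

Break-even investment rate: n + g + δ = 0.02 + 0.01 + 0.09 = 0.12.
At the golden rule the marginal product of capital equals n+g+δ: 0.39·k^(0.39−1) = 0.12. Solving, k_gold = (0.39/0.12)^(1/0.61) ≈ 6.9048.
y_gold = 6.9048^0.39 ≈ 2.1246.
c_gold = y_gold − (n+g+δ)·k_gold = 2.1246 − 0.12·6.9048 ≈ 1.2960.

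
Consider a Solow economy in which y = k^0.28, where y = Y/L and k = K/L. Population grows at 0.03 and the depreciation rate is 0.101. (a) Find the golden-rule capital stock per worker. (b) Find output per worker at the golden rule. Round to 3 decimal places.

Break-even investment rate: n + δ = 0.03 + 0.101 = 0.131.
At the golden rule the marginal product of capital equals n+δ: 0.28·k^(0.28−1) = 0.131. Solving, k_gold = (0.28/0.131)^(1/0.72) ≈ 2.8719.
y_gold = 2.8719^0.28 ≈ 1.3437.

(a) k_gold ≈ 2.872; (b) y_gold ≈ 1.344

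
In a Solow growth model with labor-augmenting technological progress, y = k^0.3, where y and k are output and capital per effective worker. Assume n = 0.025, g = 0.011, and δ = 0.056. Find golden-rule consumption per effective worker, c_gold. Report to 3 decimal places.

c_gold ≈ 1.162

Break-even investment rate: n + g + δ = 0.025 + 0.011 + 0.056 = 0.092.
At the golden rule the marginal product of capital equals n+g+δ: 0.3·k^(0.3−1) = 0.092. Solving, k_gold = (0.3/0.092)^(1/0.7) ≈ 5.4117.
y_gold = 5.4117^0.3 ≈ 1.6596.
c_gold = y_gold − (n+g+δ)·k_gold = 1.6596 − 0.092·5.4117 ≈ 1.1617.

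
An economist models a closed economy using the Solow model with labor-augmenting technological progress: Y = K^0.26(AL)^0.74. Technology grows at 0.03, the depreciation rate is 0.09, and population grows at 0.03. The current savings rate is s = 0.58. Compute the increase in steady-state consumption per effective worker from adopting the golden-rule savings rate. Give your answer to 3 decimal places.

n + g + δ = 0.03 + 0.03 + 0.09 = 0.15.
Current steady state (s = 0.58): k* = (0.58/0.15)^(1/0.74) ≈ 6.2187, y* = 6.2187^0.26 ≈ 1.6083, c* = (1−0.58)·1.6083 ≈ 0.6755.
Setting f'(k) = n+g+δ gives 0.26·k^(0.26−1) = 0.15, hence k_gold = (0.26/0.15)^(1/0.74) ≈ 2.1029.
y_gold = 2.1029^0.26 ≈ 1.2132, c_gold = y_gold − 0.15·k_gold ≈ 0.8978.
Gain: Δc = 0.8978 − 0.6755 ≈ 0.2223.

Δc ≈ 0.222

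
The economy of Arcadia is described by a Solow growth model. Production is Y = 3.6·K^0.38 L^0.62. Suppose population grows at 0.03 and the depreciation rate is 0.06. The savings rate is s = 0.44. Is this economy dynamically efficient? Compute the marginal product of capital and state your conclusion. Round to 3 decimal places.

dynamically inefficient; MPK ≈ 0.078

Capital per worker breaks even when investment replaces (n + δ)·k; here n + δ = 0.09.
Steady-state k*: s·A·k^0.38 = 0.09·k gives k* = (0.44·3.6/0.09)^(1/0.62) ≈ 102.0684.
MPK = 0.38·3.6·102.0684^(-0.62) ≈ 0.0777.
MPK < n+δ = 0.09, so the economy is dynamically inefficient (over-saving).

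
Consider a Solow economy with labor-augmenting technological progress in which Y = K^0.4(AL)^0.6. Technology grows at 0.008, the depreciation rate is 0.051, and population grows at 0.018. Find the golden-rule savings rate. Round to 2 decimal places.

s_gold = 0.40

The effective depreciation rate is n + g + δ = 0.018 + 0.008 + 0.051 = 0.077.
At the golden rule MPK = n+g+δ, and in any Cobb-Douglas steady state s = (n+g+δ)·k/y = MPK·k/y = capital's share 0.4.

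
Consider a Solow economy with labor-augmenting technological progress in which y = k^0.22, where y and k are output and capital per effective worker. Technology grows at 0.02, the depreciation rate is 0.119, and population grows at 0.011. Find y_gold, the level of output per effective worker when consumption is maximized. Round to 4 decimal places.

Break-even investment rate: n + g + δ = 0.011 + 0.02 + 0.119 = 0.15.
At the golden rule the marginal product of capital equals n+g+δ: 0.22·k^(0.22−1) = 0.15. Solving, k_gold = (0.22/0.15)^(1/0.78) ≈ 1.6340.
Output: y_gold = k_gold^0.22 = 1.6340^0.22 ≈ 1.1141.

y_gold ≈ 1.1141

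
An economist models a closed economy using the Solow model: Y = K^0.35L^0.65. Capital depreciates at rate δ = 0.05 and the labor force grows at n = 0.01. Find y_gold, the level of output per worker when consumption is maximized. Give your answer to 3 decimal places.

y_gold ≈ 2.585

The effective depreciation rate is n + δ = 0.01 + 0.05 = 0.06.
At the golden rule the marginal product of capital equals n+δ: 0.35·k^(0.35−1) = 0.06. Solving, k_gold = (0.35/0.06)^(1/0.65) ≈ 15.0776.
Output: y_gold = k_gold^0.35 = 15.0776^0.35 ≈ 2.5847.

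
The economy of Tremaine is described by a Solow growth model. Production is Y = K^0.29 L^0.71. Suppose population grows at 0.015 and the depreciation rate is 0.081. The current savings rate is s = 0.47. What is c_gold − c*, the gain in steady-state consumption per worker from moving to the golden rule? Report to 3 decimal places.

Δc ≈ 0.101

Capital per worker breaks even when investment replaces (n + δ)·k; here n + δ = 0.096.
Current steady state (s = 0.47): k* = (0.47/0.096)^(1/0.71) ≈ 9.3667, y* = 9.3667^0.29 ≈ 1.9132, c* = (1−0.47)·1.9132 ≈ 1.0140.
At the golden rule the marginal product of capital equals n+δ: 0.29·k^(0.29−1) = 0.096. Solving, k_gold = (0.29/0.096)^(1/0.71) ≈ 4.7450.
y_gold = 4.7450^0.29 ≈ 1.5708, c_gold = y_gold − 0.096·k_gold ≈ 1.1152.
Gain: Δc = 1.1152 − 1.0140 ≈ 0.1012.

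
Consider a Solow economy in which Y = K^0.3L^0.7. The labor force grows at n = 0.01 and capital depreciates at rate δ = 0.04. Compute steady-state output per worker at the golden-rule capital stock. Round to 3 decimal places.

The effective depreciation rate is n + δ = 0.01 + 0.04 = 0.05.
At the golden rule the marginal product of capital equals n+δ: 0.3·k^(0.3−1) = 0.05. Solving, k_gold = (0.3/0.05)^(1/0.7) ≈ 12.9314.
Output: y_gold = k_gold^0.3 = 12.9314^0.3 ≈ 2.1552.

y_gold ≈ 2.155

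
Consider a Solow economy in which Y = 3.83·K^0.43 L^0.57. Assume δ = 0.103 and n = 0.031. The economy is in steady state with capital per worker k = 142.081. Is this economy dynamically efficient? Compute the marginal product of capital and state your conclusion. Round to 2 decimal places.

n + δ = 0.031 + 0.103 = 0.134.
MPK = 0.43·3.83·k^(0.43−1) = 0.43·3.83·142.081^(-0.57) ≈ 0.0977.
MPK < 0.134, so the economy is dynamically inefficient (over-saving).

dynamically inefficient; MPK ≈ 0.10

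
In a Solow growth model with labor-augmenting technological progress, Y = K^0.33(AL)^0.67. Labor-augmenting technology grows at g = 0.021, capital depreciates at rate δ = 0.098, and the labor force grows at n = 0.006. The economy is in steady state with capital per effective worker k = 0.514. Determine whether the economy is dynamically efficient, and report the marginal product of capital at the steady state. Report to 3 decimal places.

dynamically efficient; MPK ≈ 0.515

n + g + δ = 0.006 + 0.021 + 0.098 = 0.125.
MPK = 0.33·k^(0.33−1) = 0.33·0.514^(-0.67) ≈ 0.5154.
MPK > 0.125, so the economy is dynamically efficient (under-saving).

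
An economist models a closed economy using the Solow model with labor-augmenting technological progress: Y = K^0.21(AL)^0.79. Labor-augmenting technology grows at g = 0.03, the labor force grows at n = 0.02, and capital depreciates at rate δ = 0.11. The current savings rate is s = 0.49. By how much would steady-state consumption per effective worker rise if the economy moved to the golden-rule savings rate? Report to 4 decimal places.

Δc ≈ 0.1625

The effective depreciation rate is n + g + δ = 0.02 + 0.03 + 0.11 = 0.16.
Current steady state (s = 0.49): k* = (0.49/0.16)^(1/0.79) ≈ 4.1237, y* = 4.1237^0.21 ≈ 1.3465, c* = (1−0.49)·1.3465 ≈ 0.6867.
Golden rule sets MPK = n+g+δ: 0.21·k^(0.21−1) = 0.16, so k_gold = (0.21/0.16)^(1/0.79) ≈ 1.4109.
y_gold = 1.4109^0.21 ≈ 1.0750, c_gold = y_gold − 0.16·k_gold ≈ 0.8492.
Gain: Δc = 0.8492 − 0.6867 ≈ 0.1625.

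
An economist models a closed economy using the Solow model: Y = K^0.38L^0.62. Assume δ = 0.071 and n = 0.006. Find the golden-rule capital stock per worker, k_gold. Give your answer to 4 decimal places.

k_gold ≈ 13.1285

n + δ = 0.006 + 0.071 = 0.077.
Setting f'(k) = n+δ gives 0.38·k^(0.38−1) = 0.077, hence k_gold = (0.38/0.077)^(1/0.62) ≈ 13.1285.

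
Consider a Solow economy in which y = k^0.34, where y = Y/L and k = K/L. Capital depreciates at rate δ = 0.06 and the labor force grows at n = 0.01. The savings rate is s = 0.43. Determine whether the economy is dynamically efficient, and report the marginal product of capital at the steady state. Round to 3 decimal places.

Break-even investment rate: n + δ = 0.01 + 0.06 = 0.07.
Steady-state k*: s·k^0.34 = 0.07·k gives k* = (0.43/0.07)^(1/0.66) ≈ 15.6495.
MPK = 0.34·15.6495^(-0.66) ≈ 0.0553.
MPK < n+δ = 0.07, so the economy is dynamically inefficient (over-saving).

dynamically inefficient; MPK ≈ 0.055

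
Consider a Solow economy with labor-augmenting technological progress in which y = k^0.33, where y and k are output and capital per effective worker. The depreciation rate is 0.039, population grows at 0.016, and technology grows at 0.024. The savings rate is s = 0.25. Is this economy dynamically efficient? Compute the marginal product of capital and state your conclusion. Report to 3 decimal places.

dynamically efficient; MPK ≈ 0.104

Break-even investment rate: n + g + δ = 0.016 + 0.024 + 0.039 = 0.079.
Steady-state k*: s·k^0.33 = 0.079·k gives k* = (0.25/0.079)^(1/0.67) ≈ 5.5813.
MPK = 0.33·5.5813^(-0.67) ≈ 0.1043.
MPK > n+g+δ = 0.079, so the economy is dynamically efficient (under-saving).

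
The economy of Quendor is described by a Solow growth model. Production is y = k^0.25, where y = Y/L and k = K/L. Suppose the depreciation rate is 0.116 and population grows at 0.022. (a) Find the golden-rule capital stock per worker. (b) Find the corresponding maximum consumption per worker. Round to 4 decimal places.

(a) k_gold ≈ 2.2084; (b) c_gold ≈ 0.9143

Capital per worker breaks even when investment replaces (n + δ)·k; here n + δ = 0.138.
Golden rule sets MPK = n+δ: 0.25·k^(0.25−1) = 0.138, so k_gold = (0.25/0.138)^(1/0.75) ≈ 2.2084.
y_gold = 2.2084^0.25 ≈ 1.2190; c_gold = y_gold − 0.138·k_gold ≈ 0.9143.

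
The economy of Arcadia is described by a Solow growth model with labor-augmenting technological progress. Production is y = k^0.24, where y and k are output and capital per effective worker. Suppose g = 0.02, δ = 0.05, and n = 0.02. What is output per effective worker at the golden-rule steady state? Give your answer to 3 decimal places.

The effective depreciation rate is n + g + δ = 0.02 + 0.02 + 0.05 = 0.09.
Golden rule sets MPK = n+g+δ: 0.24·k^(0.24−1) = 0.09, so k_gold = (0.24/0.09)^(1/0.76) ≈ 3.6348.
Output: y_gold = k_gold^0.24 = 3.6348^0.24 ≈ 1.3631.

y_gold ≈ 1.363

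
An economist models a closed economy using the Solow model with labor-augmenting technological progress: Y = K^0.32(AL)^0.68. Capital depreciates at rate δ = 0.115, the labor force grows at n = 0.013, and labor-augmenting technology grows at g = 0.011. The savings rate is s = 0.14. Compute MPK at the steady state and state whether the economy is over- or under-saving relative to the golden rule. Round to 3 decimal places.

n + g + δ = 0.013 + 0.011 + 0.115 = 0.139.
Steady-state k*: s·k^0.32 = 0.139·k gives k* = (0.14/0.139)^(1/0.68) ≈ 1.0106.
MPK = 0.32·1.0106^(-0.68) ≈ 0.3177.
MPK > n+g+δ = 0.139, so the economy is dynamically efficient (under-saving).

under-saving; MPK ≈ 0.318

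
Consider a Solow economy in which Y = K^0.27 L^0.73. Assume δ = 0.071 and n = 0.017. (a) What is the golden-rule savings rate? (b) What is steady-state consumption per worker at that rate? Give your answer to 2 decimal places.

(a) s_gold = 0.27; (b) c_gold ≈ 1.11

The effective depreciation rate is n + δ = 0.017 + 0.071 = 0.088.
For Cobb-Douglas, s_gold equals capital's share: s_gold = 0.27.
At the golden rule the marginal product of capital equals n+δ: 0.27·k^(0.27−1) = 0.088. Solving, k_gold = (0.27/0.088)^(1/0.73) ≈ 4.6447.
y_gold = 4.6447^0.27 ≈ 1.5138; c_gold = (1−0.27)·y_gold ≈ 1.1051.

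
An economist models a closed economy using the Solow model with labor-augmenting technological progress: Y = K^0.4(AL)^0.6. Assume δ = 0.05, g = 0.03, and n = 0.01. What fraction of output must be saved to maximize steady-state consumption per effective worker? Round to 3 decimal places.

The effective depreciation rate is n + g + δ = 0.01 + 0.03 + 0.05 = 0.09.
At the golden rule MPK = n+g+δ, and in any Cobb-Douglas steady state s = (n+g+δ)·k/y = MPK·k/y = capital's share 0.4.

s_gold = 0.400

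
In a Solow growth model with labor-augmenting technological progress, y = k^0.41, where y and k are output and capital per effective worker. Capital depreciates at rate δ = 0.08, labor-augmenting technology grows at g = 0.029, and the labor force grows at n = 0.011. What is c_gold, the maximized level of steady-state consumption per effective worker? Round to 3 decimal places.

c_gold ≈ 1.386

n + g + δ = 0.011 + 0.029 + 0.08 = 0.12.
Setting f'(k) = n+g+δ gives 0.41·k^(0.41−1) = 0.12, hence k_gold = (0.41/0.12)^(1/0.59) ≈ 8.0244.
y_gold = 8.0244^0.41 ≈ 2.3486.
c_gold = y_gold − (n+g+δ)·k_gold = 2.3486 − 0.12·8.0244 ≈ 1.3857.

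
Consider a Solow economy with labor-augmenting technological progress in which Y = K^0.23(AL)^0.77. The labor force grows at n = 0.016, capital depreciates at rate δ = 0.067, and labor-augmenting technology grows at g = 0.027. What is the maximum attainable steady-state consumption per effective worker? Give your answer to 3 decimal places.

Break-even investment rate: n + g + δ = 0.016 + 0.027 + 0.067 = 0.11.
Maximizing c = f(k) − (n+g+δ)·k gives f'(k) = n+g+δ, i.e. 0.23·k^(0.23−1) = 0.11, so k_gold = (0.23/0.11)^(1/0.77) ≈ 2.6063.
y_gold = 2.6063^0.23 ≈ 1.2465.
c_gold = y_gold − (n+g+δ)·k_gold = 1.2465 − 0.11·2.6063 ≈ 0.9598.

c_gold ≈ 0.960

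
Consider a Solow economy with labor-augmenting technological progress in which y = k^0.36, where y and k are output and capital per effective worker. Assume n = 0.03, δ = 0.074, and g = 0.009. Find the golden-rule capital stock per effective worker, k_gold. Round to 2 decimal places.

n + g + δ = 0.03 + 0.009 + 0.074 = 0.113.
Setting f'(k) = n+g+δ gives 0.36·k^(0.36−1) = 0.113, hence k_gold = (0.36/0.113)^(1/0.64) ≈ 6.1135.

k_gold ≈ 6.11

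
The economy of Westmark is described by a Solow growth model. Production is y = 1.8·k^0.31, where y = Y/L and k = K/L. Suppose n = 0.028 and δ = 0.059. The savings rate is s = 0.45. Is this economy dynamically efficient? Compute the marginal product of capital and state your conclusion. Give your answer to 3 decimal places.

dynamically inefficient; MPK ≈ 0.060

n + δ = 0.028 + 0.059 = 0.087.
Steady-state k*: s·A·k^0.31 = 0.087·k gives k* = (0.45·1.8/0.087)^(1/0.69) ≈ 25.3687.
MPK = 0.31·1.8·25.3687^(-0.69) ≈ 0.0599.
MPK < n+δ = 0.087, so the economy is dynamically inefficient (over-saving).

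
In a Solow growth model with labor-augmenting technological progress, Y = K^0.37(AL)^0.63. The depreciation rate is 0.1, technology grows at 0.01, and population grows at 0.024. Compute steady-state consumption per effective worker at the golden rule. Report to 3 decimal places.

Capital per effective worker breaks even when investment replaces (n + g + δ)·k; here n + g + δ = 0.134.
Setting f'(k) = n+g+δ gives 0.37·k^(0.37−1) = 0.134, hence k_gold = (0.37/0.134)^(1/0.63) ≈ 5.0136.
y_gold = 5.0136^0.37 ≈ 1.8158.
c_gold = y_gold − (n+g+δ)·k_gold = 1.8158 − 0.134·5.0136 ≈ 1.1439.

c_gold ≈ 1.144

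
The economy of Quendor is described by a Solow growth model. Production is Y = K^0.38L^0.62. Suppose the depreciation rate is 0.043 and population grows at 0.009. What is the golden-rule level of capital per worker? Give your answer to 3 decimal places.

Break-even investment rate: n + δ = 0.009 + 0.043 = 0.052.
At the golden rule the marginal product of capital equals n+δ: 0.38·k^(0.38−1) = 0.052. Solving, k_gold = (0.38/0.052)^(1/0.62) ≈ 24.7283.

k_gold ≈ 24.728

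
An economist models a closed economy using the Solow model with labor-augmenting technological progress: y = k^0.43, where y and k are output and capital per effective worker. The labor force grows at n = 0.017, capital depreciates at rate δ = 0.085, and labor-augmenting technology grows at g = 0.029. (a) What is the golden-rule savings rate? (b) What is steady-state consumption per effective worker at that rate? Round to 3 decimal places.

(a) s_gold = 0.430; (b) c_gold ≈ 1.397

n + g + δ = 0.017 + 0.029 + 0.085 = 0.131.
For Cobb-Douglas, s_gold equals capital's share: s_gold = 0.43.
Setting f'(k) = n+g+δ gives 0.43·k^(0.43−1) = 0.131, hence k_gold = (0.43/0.131)^(1/0.57) ≈ 8.0465.
y_gold = 8.0465^0.43 ≈ 2.4514; c_gold = (1−0.43)·y_gold ≈ 1.3973.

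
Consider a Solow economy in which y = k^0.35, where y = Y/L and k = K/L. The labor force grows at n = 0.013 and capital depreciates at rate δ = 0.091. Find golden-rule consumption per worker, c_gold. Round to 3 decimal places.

c_gold ≈ 1.249

n + δ = 0.013 + 0.091 = 0.104.
Maximizing c = f(k) − (n+δ)·k gives f'(k) = n+δ, i.e. 0.35·k^(0.35−1) = 0.104, so k_gold = (0.35/0.104)^(1/0.65) ≈ 6.4688.
y_gold = 6.4688^0.35 ≈ 1.9222.
c_gold = y_gold − (n+δ)·k_gold = 1.9222 − 0.104·6.4688 ≈ 1.2494.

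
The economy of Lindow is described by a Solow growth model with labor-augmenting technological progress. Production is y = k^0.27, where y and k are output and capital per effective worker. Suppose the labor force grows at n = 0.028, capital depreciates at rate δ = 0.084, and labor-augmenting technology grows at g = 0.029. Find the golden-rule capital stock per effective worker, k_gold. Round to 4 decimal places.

k_gold ≈ 2.4350

The effective depreciation rate is n + g + δ = 0.028 + 0.029 + 0.084 = 0.141.
Setting f'(k) = n+g+δ gives 0.27·k^(0.27−1) = 0.141, hence k_gold = (0.27/0.141)^(1/0.73) ≈ 2.4350.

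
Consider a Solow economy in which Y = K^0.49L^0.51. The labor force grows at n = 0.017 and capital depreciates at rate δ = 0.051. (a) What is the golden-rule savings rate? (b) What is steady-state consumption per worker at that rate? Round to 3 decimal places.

n + δ = 0.017 + 0.051 = 0.068.
For Cobb-Douglas, s_gold equals capital's share: s_gold = 0.49.
At the golden rule the marginal product of capital equals n+δ: 0.49·k^(0.49−1) = 0.068. Solving, k_gold = (0.49/0.068)^(1/0.51) ≈ 48.0551.
y_gold = 48.0551^0.49 ≈ 6.6689; c_gold = (1−0.49)·y_gold ≈ 3.4011.

(a) s_gold = 0.490; (b) c_gold ≈ 3.401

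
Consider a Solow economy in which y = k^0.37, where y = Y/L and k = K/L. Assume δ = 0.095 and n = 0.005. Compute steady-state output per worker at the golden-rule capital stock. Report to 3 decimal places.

Capital per worker breaks even when investment replaces (n + δ)·k; here n + δ = 0.1.
Maximizing c = f(k) − (n+δ)·k gives f'(k) = n+δ, i.e. 0.37·k^(0.37−1) = 0.1, so k_gold = (0.37/0.1)^(1/0.63) ≈ 7.9782.
Output: y_gold = k_gold^0.37 = 7.9782^0.37 ≈ 2.1563.

y_gold ≈ 2.156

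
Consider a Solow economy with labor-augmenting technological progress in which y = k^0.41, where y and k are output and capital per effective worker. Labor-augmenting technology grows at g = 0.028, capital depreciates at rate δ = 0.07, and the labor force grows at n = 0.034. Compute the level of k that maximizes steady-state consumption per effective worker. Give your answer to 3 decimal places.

k_gold ≈ 6.827

n + g + δ = 0.034 + 0.028 + 0.07 = 0.132.
Golden rule sets MPK = n+g+δ: 0.41·k^(0.41−1) = 0.132, so k_gold = (0.41/0.132)^(1/0.59) ≈ 6.8274.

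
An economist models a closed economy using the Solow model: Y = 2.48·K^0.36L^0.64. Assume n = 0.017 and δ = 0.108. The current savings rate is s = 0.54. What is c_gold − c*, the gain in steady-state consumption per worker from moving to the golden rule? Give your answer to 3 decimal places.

Δc ≈ 0.466

The effective depreciation rate is n + δ = 0.017 + 0.108 = 0.125.
Current steady state (s = 0.54): k* = (0.54·2.48/0.125)^(1/0.64) ≈ 40.6700, y* = 2.48·40.6700^0.36 ≈ 9.4144, c* = (1−0.54)·9.4144 ≈ 4.3306.
Setting f'(k) = n+δ gives 0.36·2.48·k^(0.36−1) = 0.125, hence k_gold = (0.36·2.48/0.125)^(1/0.64) ≈ 21.5840.
y_gold = 2.48·21.5840^0.36 ≈ 7.4944, c_gold = y_gold − 0.125·k_gold ≈ 4.7964.
Gain: Δc = 4.7964 − 4.3306 ≈ 0.4658.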